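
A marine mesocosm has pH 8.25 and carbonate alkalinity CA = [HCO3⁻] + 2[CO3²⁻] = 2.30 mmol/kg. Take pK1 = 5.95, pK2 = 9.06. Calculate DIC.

DIC = 2.04 mmol/kg

CA = [HCO3⁻] + 2[CO3²⁻] = (α₁ + 2α₂)·DIC
At pH 8.25: [H⁺]/K1 = 10^-2.30 = 0.0050119, K2/[H⁺] = 10^-0.81 = 0.15488
α₁ = 1/(1 + 0.0050119 + 0.15488) = 1/1.1599 = 0.8621; α₂ = α₁·K2/[H⁺] = 0.1335
α₁ + 2α₂ = 1.1292
DIC = CA / (α₁ + 2α₂) = 2.30 / 1.1292 = 2.04 mmol/kg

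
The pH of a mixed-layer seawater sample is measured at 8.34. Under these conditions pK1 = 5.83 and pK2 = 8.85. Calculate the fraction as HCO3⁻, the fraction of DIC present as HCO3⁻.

α₁ = 1 / (1 + [H⁺]/K1 + K2/[H⁺]) = 1 / (1 + 10^-2.51 + 10^-0.51)
   = 1 / (1 + 0.0030903 + 0.30903) = 1/1.3121 = 0.7621

α₁ = 0.762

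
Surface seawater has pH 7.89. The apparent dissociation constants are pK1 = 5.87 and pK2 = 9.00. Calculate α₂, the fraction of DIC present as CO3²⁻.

α₂ = 1 / (1 + [H⁺]/K2 + [H⁺]²/(K1K2)) = 1 / (1 + 10^+1.11 + 10^-0.91)
   = 1 / (1 + 12.882 + 0.12303) = 1/14.006 = 0.07140

α₂ = 0.0714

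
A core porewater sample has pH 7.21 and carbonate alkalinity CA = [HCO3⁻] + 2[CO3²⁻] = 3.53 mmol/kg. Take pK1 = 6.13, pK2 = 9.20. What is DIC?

DIC = 3.78 mmol/kg

CA = [HCO3⁻] + 2[CO3²⁻] = (α₁ + 2α₂)·DIC
At pH 7.21: [H⁺]/K1 = 10^-1.08 = 0.083176, K2/[H⁺] = 10^-1.99 = 0.010233
α₁ = 1/(1 + 0.083176 + 0.010233) = 1/1.0934 = 0.9146; α₂ = α₁·K2/[H⁺] = 0.009359
α₁ + 2α₂ = 0.9333
DIC = CA / (α₁ + 2α₂) = 3.53 / 0.9333 = 3.78 mmol/kg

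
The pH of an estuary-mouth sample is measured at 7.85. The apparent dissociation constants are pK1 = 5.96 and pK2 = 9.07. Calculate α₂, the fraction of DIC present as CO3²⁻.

α₂ = 0.0561

α₂ = 1 / (1 + [H⁺]/K2 + [H⁺]²/(K1K2)) = 1 / (1 + 10^+1.22 + 10^-0.67)
   = 1 / (1 + 16.596 + 0.21380) = 1/17.810 = 0.05615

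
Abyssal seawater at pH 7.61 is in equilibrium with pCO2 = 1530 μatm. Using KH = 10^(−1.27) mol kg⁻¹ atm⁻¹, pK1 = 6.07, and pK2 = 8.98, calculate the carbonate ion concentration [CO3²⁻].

[CO2*] = KH · pCO2 = 10^(−1.27) × 1530×10^-6 = 8.217×10^-5 mol/kg
α₀ = 1/(1 + K1/[H⁺] + K1K2/[H⁺]²) = 1/(1 + 10^+1.54 + 10^+0.17) = 0.02692
DIC = [CO2*]/α₀ = 8.217×10^-5 / 0.02692 = 3.053 mmol/kg
[CO3²⁻] = α₂·DIC; α₂ = 0.03981, so [CO3²⁻] = 0.03981 × 3.053 = 0.122 mmol/kg

[CO3²⁻] = 0.122 mmol/kg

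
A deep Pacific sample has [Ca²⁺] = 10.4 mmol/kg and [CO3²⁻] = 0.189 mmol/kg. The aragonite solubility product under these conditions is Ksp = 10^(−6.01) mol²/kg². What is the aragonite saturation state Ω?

Ksp = 10^(−6.01) = 9.772×10^-7
Ω = [Ca²⁺][CO3²⁻]/Ksp = (10.4×10^-3)(0.189×10^-3) / 9.772×10^-7 = 2.01

Ω = 2.01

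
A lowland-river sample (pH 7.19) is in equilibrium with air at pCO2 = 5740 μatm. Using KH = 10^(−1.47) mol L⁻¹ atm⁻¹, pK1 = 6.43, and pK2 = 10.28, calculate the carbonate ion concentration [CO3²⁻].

[CO3²⁻] = 0.910 μmol/L

[CO2*] = KH · pCO2 = 10^(−1.47) × 5740×10^-6 = 1.945×10^-4 mol/L
α₀ = 1/(1 + K1/[H⁺] + K1K2/[H⁺]²) = 1/(1 + 10^+0.76 + 10^-2.33) = 0.1479
DIC = [CO2*]/α₀ = 1.945×10^-4 / 0.1479 = 1.315 mmol/L
[CO3²⁻] = α₂·DIC; α₂ = 0.0006920, so [CO3²⁻] = 0.0006920 × 1.315 = 0.000910 mmol/L = 0.910 μmol/L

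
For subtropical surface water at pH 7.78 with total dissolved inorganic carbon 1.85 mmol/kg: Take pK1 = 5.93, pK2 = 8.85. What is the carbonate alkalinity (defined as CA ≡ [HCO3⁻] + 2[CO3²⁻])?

CA = 1.97 mmol/kg

CA = [HCO3⁻] + 2[CO3²⁻] = (α₁ + 2α₂)·DIC
At pH 7.78: [H⁺]/K1 = 10^-1.85 = 0.014125, K2/[H⁺] = 10^-1.07 = 0.085114
α₁ = 1/(1 + 0.014125 + 0.085114) = 1/1.0992 = 0.9097; α₂ = α₁·K2/[H⁺] = 0.07743
α₁ + 2α₂ = 1.0646
CA = 1.0646 × 1.85 = 1.97 mmol/kg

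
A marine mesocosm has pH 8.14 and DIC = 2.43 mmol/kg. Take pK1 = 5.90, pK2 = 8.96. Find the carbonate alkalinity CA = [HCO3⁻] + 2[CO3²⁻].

CA = 2.74 mmol/kg

CA = [HCO3⁻] + 2[CO3²⁻] = (α₁ + 2α₂)·DIC
At pH 8.14: [H⁺]/K1 = 10^-2.24 = 0.0057544, K2/[H⁺] = 10^-0.82 = 0.15136
α₁ = 1/(1 + 0.0057544 + 0.15136) = 1/1.1571 = 0.8642; α₂ = α₁·K2/[H⁺] = 0.1308
α₁ + 2α₂ = 1.1258
CA = 1.1258 × 2.43 = 2.74 mmol/kg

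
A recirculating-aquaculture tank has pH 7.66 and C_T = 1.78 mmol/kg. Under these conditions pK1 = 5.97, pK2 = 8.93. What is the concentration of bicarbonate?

[HCO3⁻] = 1.66 mmol/kg

α₁ = 1 / (1 + [H⁺]/K1 + K2/[H⁺]) = 1 / (1 + 10^-1.69 + 10^-1.27)
   = 1 / (1 + 0.020417 + 0.053703) = 1/1.0741 = 0.9310
[HCO3⁻] = α₁ × DIC = 0.9310 × 1.78 = 1.66 mmol/kg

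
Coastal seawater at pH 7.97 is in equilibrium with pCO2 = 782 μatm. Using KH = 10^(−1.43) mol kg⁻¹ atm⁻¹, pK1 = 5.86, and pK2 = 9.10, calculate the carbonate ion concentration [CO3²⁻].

[CO3²⁻] = 0.277 mmol/kg

[CO2*] = KH · pCO2 = 10^(−1.43) × 782×10^-6 = 2.905×10^-5 mol/kg
α₀ = 1/(1 + K1/[H⁺] + K1K2/[H⁺]²) = 1/(1 + 10^+2.11 + 10^+0.98) = 0.007175
DIC = [CO2*]/α₀ = 2.905×10^-5 / 0.007175 = 4.049 mmol/kg
[CO3²⁻] = α₂·DIC; α₂ = 0.06852, so [CO3²⁻] = 0.06852 × 4.049 = 0.277 mmol/kg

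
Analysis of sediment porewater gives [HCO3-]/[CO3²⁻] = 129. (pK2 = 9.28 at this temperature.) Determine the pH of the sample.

pH = 7.17

From K2 = [H⁺][CO3²⁻]/[HCO3-]:  pH = pK2 − log₁₀([HCO3-]/[CO3²⁻])
log₁₀(129) = +2.111
pH = 9.28 − (+2.111) = 7.17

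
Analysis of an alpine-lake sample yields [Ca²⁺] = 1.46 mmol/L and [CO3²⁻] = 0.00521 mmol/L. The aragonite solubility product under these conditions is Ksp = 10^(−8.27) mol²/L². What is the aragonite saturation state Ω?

Ksp = 10^(−8.27) = 5.370×10^-9
Ω = [Ca²⁺][CO3²⁻]/Ksp = (1.46×10^-3)(0.00521×10^-3) / 5.370×10^-9 = 1.42

Ω = 1.42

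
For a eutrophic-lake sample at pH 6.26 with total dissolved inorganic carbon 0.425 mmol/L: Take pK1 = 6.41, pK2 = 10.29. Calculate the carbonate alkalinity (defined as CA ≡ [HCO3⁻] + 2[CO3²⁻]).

CA = [HCO3⁻] + 2[CO3²⁻] = (α₁ + 2α₂)·DIC
At pH 6.26: [H⁺]/K1 = 10^0.15 = 1.4125, K2/[H⁺] = 10^-4.03 = 9.3325×10^-5
α₁ = 1/(1 + 1.4125 + 9.3325×10^-5) = 1/2.4126 = 0.4145; α₂ = α₁·K2/[H⁺] = 3.868×10^-5
α₁ + 2α₂ = 0.4146
CA = 0.4146 × 0.425 = 0.176 mmol/L

CA = 0.176 mmol/L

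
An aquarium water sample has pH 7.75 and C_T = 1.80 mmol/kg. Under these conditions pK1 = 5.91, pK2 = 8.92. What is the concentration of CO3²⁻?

α₂ = 1 / (1 + [H⁺]/K2 + [H⁺]²/(K1K2)) = 1 / (1 + 10^+1.17 + 10^-0.67)
   = 1 / (1 + 14.791 + 0.21380) = 1/16.005 = 0.06248
[CO3²⁻] = α₂ × DIC = 0.06248 × 1.80 = 0.112 mmol/kg

[CO3²⁻] = 0.112 mmol/kg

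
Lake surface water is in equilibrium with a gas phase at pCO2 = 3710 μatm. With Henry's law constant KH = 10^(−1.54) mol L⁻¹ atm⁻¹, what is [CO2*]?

KH = 10^(−1.54) = 2.884×10^-2 mol L⁻¹ atm⁻¹
[CO2*] = KH · pCO2 = 2.884×10^-2 × 3710×10^-6 atm = 1.07×10^-4 mol/L

[CO2*] = 107 μmol/L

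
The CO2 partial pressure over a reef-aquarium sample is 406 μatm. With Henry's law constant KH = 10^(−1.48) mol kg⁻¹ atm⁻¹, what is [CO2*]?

KH = 10^(−1.48) = 3.311×10^-2 mol kg⁻¹ atm⁻¹
[CO2*] = KH · pCO2 = 3.311×10^-2 × 406×10^-6 atm = 1.34×10^-5 mol/kg

[CO2*] = 13.4 μmol/kg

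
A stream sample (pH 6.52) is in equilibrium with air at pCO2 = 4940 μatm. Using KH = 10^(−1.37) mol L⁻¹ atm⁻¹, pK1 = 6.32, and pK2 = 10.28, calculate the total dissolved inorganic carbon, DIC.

[CO2*] = KH · pCO2 = 10^(−1.37) × 4940×10^-6 = 2.107×10^-4 mol/L
α₀ = 1/(1 + K1/[H⁺] + K1K2/[H⁺]²) = 1/(1 + 10^+0.20 + 10^-3.56) = 0.3868
DIC = [CO2*]/α₀ = 2.107×10^-4 / 0.3868 = 0.545 mmol/L

DIC = 0.545 mmol/L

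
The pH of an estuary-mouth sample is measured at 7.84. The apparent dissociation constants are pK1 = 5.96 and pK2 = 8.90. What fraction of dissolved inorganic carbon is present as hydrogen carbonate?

α₁ = 1 / (1 + [H⁺]/K1 + K2/[H⁺]) = 1 / (1 + 10^-1.88 + 10^-1.06)
   = 1 / (1 + 0.013183 + 0.087096) = 1/1.1003 = 0.9089

α₁ = 0.909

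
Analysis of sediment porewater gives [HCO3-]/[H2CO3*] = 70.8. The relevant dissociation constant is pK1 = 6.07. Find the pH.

From K1 = [H⁺][HCO3-]/[H2CO3*]:  pH = pK1 + log₁₀([HCO3-]/[H2CO3*])
log₁₀(70.8) = +1.850
pH = 6.07 + (+1.850) = 7.92

pH = 7.92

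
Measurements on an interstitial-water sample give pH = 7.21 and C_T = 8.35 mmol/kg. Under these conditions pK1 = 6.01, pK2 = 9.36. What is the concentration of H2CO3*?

[CO2*] = 0.492 mmol/kg

α₀ = 1 / (1 + K1/[H⁺] + K1K2/[H⁺]²) = 1 / (1 + 10^+1.20 + 10^-0.95)
   = 1 / (1 + 15.849 + 0.11220) = 1/16.961 = 0.05896
[CO2*] = α₀ × DIC = 0.05896 × 8.35 = 0.492 mmol/kg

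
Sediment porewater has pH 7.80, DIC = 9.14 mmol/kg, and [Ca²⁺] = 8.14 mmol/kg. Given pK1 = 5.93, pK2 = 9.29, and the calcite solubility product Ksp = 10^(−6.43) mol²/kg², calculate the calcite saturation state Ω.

Ω = 6.20

α₂ = 1 / (1 + [H⁺]/K2 + [H⁺]²/(K1K2)) = 1 / (1 + 10^+1.49 + 10^-0.38)
   = 1 / (1 + 30.903 + 0.41687) = 1/32.320 = 0.03094
[CO3²⁻] = α₂ × DIC = 0.03094 × 9.14 = 0.2828 mmol/kg
Ksp = 10^(−6.43) = 3.715×10^-7
Ω = [Ca²⁺][CO3²⁻]/Ksp = (8.14×10^-3)(2.828×10^-4) / 3.715×10^-7 = 6.20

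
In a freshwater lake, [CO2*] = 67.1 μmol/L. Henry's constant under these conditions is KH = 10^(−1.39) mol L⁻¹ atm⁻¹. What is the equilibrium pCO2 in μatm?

pCO2 = 1650 μatm

KH = 10^(−1.39) = 4.074×10^-2 mol L⁻¹ atm⁻¹
pCO2 = [CO2*]/KH = 67.1×10^-6 / 4.074×10^-2 = 1.65×10^-3 atm = 1650 μatm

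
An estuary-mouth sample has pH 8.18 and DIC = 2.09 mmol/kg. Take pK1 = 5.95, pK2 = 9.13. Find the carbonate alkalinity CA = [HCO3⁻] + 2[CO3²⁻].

CA = [HCO3⁻] + 2[CO3²⁻] = (α₁ + 2α₂)·DIC
At pH 8.18: [H⁺]/K1 = 10^-2.23 = 0.0058884, K2/[H⁺] = 10^-0.95 = 0.11220
α₁ = 1/(1 + 0.0058884 + 0.11220) = 1/1.1181 = 0.8944; α₂ = α₁·K2/[H⁺] = 0.1004
α₁ + 2α₂ = 1.0951
CA = 1.0951 × 2.09 = 2.29 mmol/kg

CA = 2.29 mmol/kg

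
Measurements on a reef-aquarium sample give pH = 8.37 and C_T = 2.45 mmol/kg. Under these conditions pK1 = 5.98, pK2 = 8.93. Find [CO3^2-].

α₂ = 1 / (1 + [H⁺]/K2 + [H⁺]²/(K1K2)) = 1 / (1 + 10^+0.56 + 10^-1.83)
   = 1 / (1 + 3.6308 + 0.014791) = 1/4.6456 = 0.2153
[CO3²⁻] = α₂ × DIC = 0.2153 × 2.45 = 0.527 mmol/kg

[CO3²⁻] = 0.527 mmol/kg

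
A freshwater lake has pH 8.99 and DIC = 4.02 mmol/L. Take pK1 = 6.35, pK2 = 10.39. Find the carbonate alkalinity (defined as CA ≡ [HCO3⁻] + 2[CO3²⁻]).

CA = [HCO3⁻] + 2[CO3²⁻] = (α₁ + 2α₂)·DIC
At pH 8.99: [H⁺]/K1 = 10^-2.64 = 0.0022909, K2/[H⁺] = 10^-1.40 = 0.039811
α₁ = 1/(1 + 0.0022909 + 0.039811) = 1/1.0421 = 0.9596; α₂ = α₁·K2/[H⁺] = 0.03820
α₁ + 2α₂ = 1.0360
CA = 1.0360 × 4.02 = 4.16 mmol/L

CA = 4.16 mmol/L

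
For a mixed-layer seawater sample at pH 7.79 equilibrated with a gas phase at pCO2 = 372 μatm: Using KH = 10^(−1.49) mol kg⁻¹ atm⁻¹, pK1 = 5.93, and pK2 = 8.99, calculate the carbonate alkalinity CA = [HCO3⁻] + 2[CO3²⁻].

[CO2*] = KH · pCO2 = 10^(−1.49) × 372×10^-6 = 1.204×10^-5 mol/kg
α₀ = 1/(1 + K1/[H⁺] + K1K2/[H⁺]²) = 1/(1 + 10^+1.86 + 10^+0.66) = 0.01282
DIC = [CO2*]/α₀ = 1.204×10^-5 / 0.01282 = 0.9391 mmol/kg
CA = (α₁ + 2α₂)·DIC = (0.9286 + 2×0.05859) × 0.9391 = 0.982 mmol/kg

CA = 0.982 mmol/kg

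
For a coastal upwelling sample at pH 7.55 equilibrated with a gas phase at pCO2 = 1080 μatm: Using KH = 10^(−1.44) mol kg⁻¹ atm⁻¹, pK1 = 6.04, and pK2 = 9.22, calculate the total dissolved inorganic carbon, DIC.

[CO2*] = KH · pCO2 = 10^(−1.44) × 1080×10^-6 = 3.921×10^-5 mol/kg
α₀ = 1/(1 + K1/[H⁺] + K1K2/[H⁺]²) = 1/(1 + 10^+1.51 + 10^-0.16) = 0.02937
DIC = [CO2*]/α₀ = 3.921×10^-5 / 0.02937 = 1.34 mmol/kg

DIC = 1.34 mmol/kg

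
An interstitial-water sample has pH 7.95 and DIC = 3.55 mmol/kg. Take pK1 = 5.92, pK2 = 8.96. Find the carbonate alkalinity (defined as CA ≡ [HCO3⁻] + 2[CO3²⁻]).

CA = [HCO3⁻] + 2[CO3²⁻] = (α₁ + 2α₂)·DIC
At pH 7.95: [H⁺]/K1 = 10^-2.03 = 0.0093325, K2/[H⁺] = 10^-1.01 = 0.097724
α₁ = 1/(1 + 0.0093325 + 0.097724) = 1/1.1071 = 0.9033; α₂ = α₁·K2/[H⁺] = 0.08827
α₁ + 2α₂ = 1.0798
CA = 1.0798 × 3.55 = 3.83 mmol/kg

CA = 3.83 mmol/kg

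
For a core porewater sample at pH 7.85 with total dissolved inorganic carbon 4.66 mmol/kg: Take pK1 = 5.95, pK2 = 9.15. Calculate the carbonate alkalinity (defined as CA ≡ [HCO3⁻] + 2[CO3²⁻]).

CA = 4.82 mmol/kg

CA = [HCO3⁻] + 2[CO3²⁻] = (α₁ + 2α₂)·DIC
At pH 7.85: [H⁺]/K1 = 10^-1.90 = 0.012589, K2/[H⁺] = 10^-1.30 = 0.050119
α₁ = 1/(1 + 0.012589 + 0.050119) = 1/1.0627 = 0.9410; α₂ = α₁·K2/[H⁺] = 0.04716
α₁ + 2α₂ = 1.0353
CA = 1.0353 × 4.66 = 4.82 mmol/kg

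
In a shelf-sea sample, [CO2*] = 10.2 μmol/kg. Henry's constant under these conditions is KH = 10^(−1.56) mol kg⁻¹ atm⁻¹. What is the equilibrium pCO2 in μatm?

KH = 10^(−1.56) = 2.754×10^-2 mol kg⁻¹ atm⁻¹
pCO2 = [CO2*]/KH = 10.2×10^-6 / 2.754×10^-2 = 3.70×10^-4 atm = 370 μatm

pCO2 = 370 μatm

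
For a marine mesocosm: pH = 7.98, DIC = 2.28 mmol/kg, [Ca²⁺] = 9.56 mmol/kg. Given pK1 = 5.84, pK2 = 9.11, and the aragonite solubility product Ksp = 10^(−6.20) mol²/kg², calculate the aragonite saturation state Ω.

Ω = 2.37

α₂ = 1 / (1 + [H⁺]/K2 + [H⁺]²/(K1K2)) = 1 / (1 + 10^+1.13 + 10^-1.01)
   = 1 / (1 + 13.490 + 0.097724) = 1/14.587 = 0.06855
[CO3²⁻] = α₂ × DIC = 0.06855 × 2.28 = 0.1563 mmol/kg
Ksp = 10^(−6.20) = 6.310×10^-7
Ω = [Ca²⁺][CO3²⁻]/Ksp = (9.56×10^-3)(1.563×10^-4) / 6.310×10^-7 = 2.37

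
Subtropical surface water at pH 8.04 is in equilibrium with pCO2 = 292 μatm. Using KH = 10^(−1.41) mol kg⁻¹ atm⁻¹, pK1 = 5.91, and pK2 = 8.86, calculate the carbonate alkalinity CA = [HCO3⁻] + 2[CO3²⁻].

[CO2*] = KH · pCO2 = 10^(−1.41) × 292×10^-6 = 1.136×10^-5 mol/kg
α₀ = 1/(1 + K1/[H⁺] + K1K2/[H⁺]²) = 1/(1 + 10^+2.13 + 10^+1.31) = 0.006397
DIC = [CO2*]/α₀ = 1.136×10^-5 / 0.006397 = 1.776 mmol/kg
CA = (α₁ + 2α₂)·DIC = (0.8630 + 2×0.1306) × 1.776 = 2.00 mmol/kg

CA = 2.00 mmol/kg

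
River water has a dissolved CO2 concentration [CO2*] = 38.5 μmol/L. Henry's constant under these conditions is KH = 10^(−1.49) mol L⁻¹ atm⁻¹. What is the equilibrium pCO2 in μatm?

KH = 10^(−1.49) = 3.236×10^-2 mol L⁻¹ atm⁻¹
pCO2 = [CO2*]/KH = 38.5×10^-6 / 3.236×10^-2 = 1.19×10^-3 atm = 1190 μatm

pCO2 = 1190 μatm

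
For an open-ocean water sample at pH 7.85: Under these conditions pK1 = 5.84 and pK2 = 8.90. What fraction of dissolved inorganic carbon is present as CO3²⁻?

α₂ = 1 / (1 + [H⁺]/K2 + [H⁺]²/(K1K2)) = 1 / (1 + 10^+1.05 + 10^-0.96)
   = 1 / (1 + 11.220 + 0.10965) = 1/12.330 = 0.08110

α₂ = 0.0811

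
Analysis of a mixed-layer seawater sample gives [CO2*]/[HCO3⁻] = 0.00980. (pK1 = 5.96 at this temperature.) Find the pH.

pH = 7.97

From K1 = [H⁺][HCO3⁻]/[CO2*]:  pH = pK1 − log₁₀([CO2*]/[HCO3⁻])
log₁₀(0.00980) = -2.009
pH = 5.96 − (-2.009) = 7.97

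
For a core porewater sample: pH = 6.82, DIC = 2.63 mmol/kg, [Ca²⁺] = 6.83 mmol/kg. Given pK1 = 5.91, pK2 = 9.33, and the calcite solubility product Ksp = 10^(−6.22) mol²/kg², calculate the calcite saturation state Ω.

α₂ = 1 / (1 + [H⁺]/K2 + [H⁺]²/(K1K2)) = 1 / (1 + 10^+2.51 + 10^+1.60)
   = 1 / (1 + 323.59 + 39.811) = 1/364.40 = 0.002744
[CO3²⁻] = α₂ × DIC = 0.002744 × 2.63 = 0.007217 mmol/kg = 7.217 μmol/kg
Ksp = 10^(−6.22) = 6.026×10^-7
Ω = [Ca²⁺][CO3²⁻]/Ksp = (6.83×10^-3)(7.217×10^-6) / 6.026×10^-7 = 0.0818

Ω = 0.0818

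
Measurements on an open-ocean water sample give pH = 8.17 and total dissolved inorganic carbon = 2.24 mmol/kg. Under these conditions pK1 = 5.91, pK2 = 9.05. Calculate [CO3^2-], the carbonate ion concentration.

α₂ = 1 / (1 + [H⁺]/K2 + [H⁺]²/(K1K2)) = 1 / (1 + 10^+0.88 + 10^-1.38)
   = 1 / (1 + 7.5858 + 0.041687) = 1/8.6275 = 0.1159
[CO3²⁻] = α₂ × DIC = 0.1159 × 2.24 = 0.260 mmol/kg

[CO3²⁻] = 0.260 mmol/kg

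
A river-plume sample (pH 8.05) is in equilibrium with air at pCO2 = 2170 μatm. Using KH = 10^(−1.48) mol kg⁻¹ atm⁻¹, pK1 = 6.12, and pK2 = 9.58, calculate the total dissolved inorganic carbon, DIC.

DIC = 6.37 mmol/kg

[CO2*] = KH · pCO2 = 10^(−1.48) × 2170×10^-6 = 7.186×10^-5 mol/kg
α₀ = 1/(1 + K1/[H⁺] + K1K2/[H⁺]²) = 1/(1 + 10^+1.93 + 10^+0.40) = 0.01128
DIC = [CO2*]/α₀ = 7.186×10^-5 / 0.01128 = 6.37 mmol/kg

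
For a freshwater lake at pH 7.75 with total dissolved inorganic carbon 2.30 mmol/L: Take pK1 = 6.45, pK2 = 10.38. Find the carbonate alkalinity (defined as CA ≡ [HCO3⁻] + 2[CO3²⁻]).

CA = [HCO3⁻] + 2[CO3²⁻] = (α₁ + 2α₂)·DIC
At pH 7.75: [H⁺]/K1 = 10^-1.30 = 0.050119, K2/[H⁺] = 10^-2.63 = 0.0023442
α₁ = 1/(1 + 0.050119 + 0.0023442) = 1/1.0525 = 0.9502; α₂ = α₁·K2/[H⁺] = 0.002227
α₁ + 2α₂ = 0.9546
CA = 0.9546 × 2.30 = 2.20 mmol/L

CA = 2.20 mmol/L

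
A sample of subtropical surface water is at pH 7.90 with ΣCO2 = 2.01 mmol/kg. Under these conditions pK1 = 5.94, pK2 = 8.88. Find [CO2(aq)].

[CO2*] = 19.8 μmol/kg

α₀ = 1 / (1 + K1/[H⁺] + K1K2/[H⁺]²) = 1 / (1 + 10^+1.96 + 10^+0.98)
   = 1 / (1 + 91.201 + 9.5499) = 1/101.75 = 0.009828
[CO2*] = α₀ × DIC = 0.009828 × 2.01 = 0.0198 mmol/kg = 19.8 μmol/kg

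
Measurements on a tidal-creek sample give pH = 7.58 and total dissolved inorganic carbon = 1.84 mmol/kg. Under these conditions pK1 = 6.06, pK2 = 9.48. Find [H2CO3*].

α₀ = 1 / (1 + K1/[H⁺] + K1K2/[H⁺]²) = 1 / (1 + 10^+1.52 + 10^-0.38)
   = 1 / (1 + 33.113 + 0.41687) = 1/34.530 = 0.02896
[CO2*] = α₀ × DIC = 0.02896 × 1.84 = 0.0533 mmol/kg

[CO2*] = 0.0533 mmol/kg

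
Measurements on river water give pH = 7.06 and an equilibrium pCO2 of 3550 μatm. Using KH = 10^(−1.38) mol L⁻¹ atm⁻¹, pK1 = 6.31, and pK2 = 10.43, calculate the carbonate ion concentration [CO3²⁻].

[CO3²⁻] = 0.355 μmol/L

[CO2*] = KH · pCO2 = 10^(−1.38) × 3550×10^-6 = 1.480×10^-4 mol/L
α₀ = 1/(1 + K1/[H⁺] + K1K2/[H⁺]²) = 1/(1 + 10^+0.75 + 10^-2.62) = 0.1509
DIC = [CO2*]/α₀ = 1.480×10^-4 / 0.1509 = 0.9805 mmol/L
[CO3²⁻] = α₂·DIC; α₂ = 0.0003620, so [CO3²⁻] = 0.0003620 × 0.9805 = 0.000355 mmol/L = 0.355 μmol/L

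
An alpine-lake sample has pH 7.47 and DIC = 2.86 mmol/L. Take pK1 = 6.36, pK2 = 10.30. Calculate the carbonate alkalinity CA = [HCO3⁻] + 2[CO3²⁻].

CA = [HCO3⁻] + 2[CO3²⁻] = (α₁ + 2α₂)·DIC
At pH 7.47: [H⁺]/K1 = 10^-1.11 = 0.077625, K2/[H⁺] = 10^-2.83 = 0.0014791
α₁ = 1/(1 + 0.077625 + 0.0014791) = 1/1.0791 = 0.9267; α₂ = α₁·K2/[H⁺] = 0.001371
α₁ + 2α₂ = 0.9294
CA = 0.9294 × 2.86 = 2.66 mmol/L

CA = 2.66 mmol/L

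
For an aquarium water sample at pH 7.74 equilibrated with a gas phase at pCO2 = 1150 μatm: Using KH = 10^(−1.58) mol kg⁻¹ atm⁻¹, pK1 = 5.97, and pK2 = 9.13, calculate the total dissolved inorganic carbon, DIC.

DIC = 1.88 mmol/kg

[CO2*] = KH · pCO2 = 10^(−1.58) × 1150×10^-6 = 3.025×10^-5 mol/kg
α₀ = 1/(1 + K1/[H⁺] + K1K2/[H⁺]²) = 1/(1 + 10^+1.77 + 10^+0.38) = 0.01606
DIC = [CO2*]/α₀ = 3.025×10^-5 / 0.01606 = 1.88 mmol/kg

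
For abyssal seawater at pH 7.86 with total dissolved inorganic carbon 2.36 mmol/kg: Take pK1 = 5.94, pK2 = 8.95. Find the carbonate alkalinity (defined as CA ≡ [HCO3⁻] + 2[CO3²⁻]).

CA = [HCO3⁻] + 2[CO3²⁻] = (α₁ + 2α₂)·DIC
At pH 7.86: [H⁺]/K1 = 10^-1.92 = 0.012023, K2/[H⁺] = 10^-1.09 = 0.081283
α₁ = 1/(1 + 0.012023 + 0.081283) = 1/1.0933 = 0.9147; α₂ = α₁·K2/[H⁺] = 0.07435
α₁ + 2α₂ = 1.0633
CA = 1.0633 × 2.36 = 2.51 mmol/kg

CA = 2.51 mmol/kg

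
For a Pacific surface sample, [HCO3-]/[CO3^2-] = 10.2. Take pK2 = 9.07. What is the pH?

pH = 8.06

From K2 = [H⁺][CO3^2-]/[HCO3-]:  pH = pK2 − log₁₀([HCO3-]/[CO3^2-])
log₁₀(10.2) = +1.009
pH = 9.07 − (+1.009) = 8.06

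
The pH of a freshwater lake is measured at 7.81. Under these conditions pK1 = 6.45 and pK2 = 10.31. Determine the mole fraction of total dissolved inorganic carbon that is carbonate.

α₂ = 1 / (1 + [H⁺]/K2 + [H⁺]²/(K1K2)) = 1 / (1 + 10^+2.50 + 10^+1.14)
   = 1 / (1 + 316.23 + 13.804) = 1/331.03 = 0.003021

α₂ = 0.00302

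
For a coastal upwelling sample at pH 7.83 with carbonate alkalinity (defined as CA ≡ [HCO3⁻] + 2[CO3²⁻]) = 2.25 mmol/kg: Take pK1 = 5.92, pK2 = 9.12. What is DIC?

CA = [HCO3⁻] + 2[CO3²⁻] = (α₁ + 2α₂)·DIC
At pH 7.83: [H⁺]/K1 = 10^-1.91 = 0.012303, K2/[H⁺] = 10^-1.29 = 0.051286
α₁ = 1/(1 + 0.012303 + 0.051286) = 1/1.0636 = 0.9402; α₂ = α₁·K2/[H⁺] = 0.04822
α₁ + 2α₂ = 1.0367
DIC = CA / (α₁ + 2α₂) = 2.25 / 1.0367 = 2.17 mmol/kg

DIC = 2.17 mmol/kg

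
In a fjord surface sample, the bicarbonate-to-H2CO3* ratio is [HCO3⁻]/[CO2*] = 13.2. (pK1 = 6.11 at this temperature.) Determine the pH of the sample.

From K1 = [H⁺][HCO3⁻]/[CO2*]:  pH = pK1 + log₁₀([HCO3⁻]/[CO2*])
log₁₀(13.2) = +1.121
pH = 6.11 + (+1.121) = 7.23

pH = 7.23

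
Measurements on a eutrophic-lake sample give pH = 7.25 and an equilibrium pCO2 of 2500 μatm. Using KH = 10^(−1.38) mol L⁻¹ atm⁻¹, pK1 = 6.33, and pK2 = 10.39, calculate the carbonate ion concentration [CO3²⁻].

[CO3²⁻] = 0.628 μmol/L

[CO2*] = KH · pCO2 = 10^(−1.38) × 2500×10^-6 = 1.042×10^-4 mol/L
α₀ = 1/(1 + K1/[H⁺] + K1K2/[H⁺]²) = 1/(1 + 10^+0.92 + 10^-2.22) = 0.1073
DIC = [CO2*]/α₀ = 1.042×10^-4 / 0.1073 = 0.9717 mmol/L
[CO3²⁻] = α₂·DIC; α₂ = 0.0006463, so [CO3²⁻] = 0.0006463 × 0.9717 = 0.000628 mmol/L = 0.628 μmol/L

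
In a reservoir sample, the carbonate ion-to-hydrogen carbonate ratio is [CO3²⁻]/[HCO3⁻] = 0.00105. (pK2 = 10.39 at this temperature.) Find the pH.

pH = 7.41

From K2 = [H⁺][CO3²⁻]/[HCO3⁻]:  pH = pK2 + log₁₀([CO3²⁻]/[HCO3⁻])
log₁₀(0.00105) = -2.979
pH = 10.39 + (-2.979) = 7.41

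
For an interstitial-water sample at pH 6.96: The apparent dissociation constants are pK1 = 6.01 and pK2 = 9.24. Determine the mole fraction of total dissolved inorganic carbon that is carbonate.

α₂ = 0.00470

α₂ = 1 / (1 + [H⁺]/K2 + [H⁺]²/(K1K2)) = 1 / (1 + 10^+2.28 + 10^+1.33)
   = 1 / (1 + 190.55 + 21.380) = 1/212.93 = 0.004696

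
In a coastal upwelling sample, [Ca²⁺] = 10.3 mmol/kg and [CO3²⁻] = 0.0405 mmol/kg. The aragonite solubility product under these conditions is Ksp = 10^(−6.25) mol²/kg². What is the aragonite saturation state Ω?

Ksp = 10^(−6.25) = 5.623×10^-7
Ω = [Ca²⁺][CO3²⁻]/Ksp = (10.3×10^-3)(0.0405×10^-3) / 5.623×10^-7 = 0.742

Ω = 0.742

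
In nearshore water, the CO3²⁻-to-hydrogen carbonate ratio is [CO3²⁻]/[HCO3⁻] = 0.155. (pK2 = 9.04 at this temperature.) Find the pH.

From K2 = [H⁺][CO3²⁻]/[HCO3⁻]:  pH = pK2 + log₁₀([CO3²⁻]/[HCO3⁻])
log₁₀(0.155) = -0.810
pH = 9.04 + (-0.810) = 8.23

pH = 8.23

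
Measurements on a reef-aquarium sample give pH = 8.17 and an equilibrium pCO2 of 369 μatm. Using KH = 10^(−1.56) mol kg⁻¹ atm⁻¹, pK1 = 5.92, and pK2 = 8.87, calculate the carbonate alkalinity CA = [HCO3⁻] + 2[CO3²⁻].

CA = 2.53 mmol/kg

[CO2*] = KH · pCO2 = 10^(−1.56) × 369×10^-6 = 1.016×10^-5 mol/kg
α₀ = 1/(1 + K1/[H⁺] + K1K2/[H⁺]²) = 1/(1 + 10^+2.25 + 10^+1.55) = 0.004666
DIC = [CO2*]/α₀ = 1.016×10^-5 / 0.004666 = 2.178 mmol/kg
CA = (α₁ + 2α₂)·DIC = (0.8298 + 2×0.1656) × 2.178 = 2.53 mmol/kg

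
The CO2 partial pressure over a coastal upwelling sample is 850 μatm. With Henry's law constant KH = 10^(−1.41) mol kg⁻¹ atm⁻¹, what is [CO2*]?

[CO2*] = 33.1 μmol/kg

KH = 10^(−1.41) = 3.890×10^-2 mol kg⁻¹ atm⁻¹
[CO2*] = KH · pCO2 = 3.890×10^-2 × 850×10^-6 atm = 3.31×10^-5 mol/kg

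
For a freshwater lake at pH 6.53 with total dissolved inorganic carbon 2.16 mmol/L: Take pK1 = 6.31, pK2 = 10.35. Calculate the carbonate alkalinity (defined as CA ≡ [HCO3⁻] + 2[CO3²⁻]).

CA = [HCO3⁻] + 2[CO3²⁻] = (α₁ + 2α₂)·DIC
At pH 6.53: [H⁺]/K1 = 10^-0.22 = 0.60256, K2/[H⁺] = 10^-3.82 = 0.00015136
α₁ = 1/(1 + 0.60256 + 0.00015136) = 1/1.6027 = 0.6239; α₂ = α₁·K2/[H⁺] = 9.444×10^-5
α₁ + 2α₂ = 0.6241
CA = 0.6241 × 2.16 = 1.35 mmol/L

CA = 1.35 mmol/L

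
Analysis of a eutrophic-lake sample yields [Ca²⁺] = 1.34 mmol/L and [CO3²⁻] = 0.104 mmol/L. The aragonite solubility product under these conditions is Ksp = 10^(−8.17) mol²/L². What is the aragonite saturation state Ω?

Ω = 20.6

Ksp = 10^(−8.17) = 6.761×10^-9
Ω = [Ca²⁺][CO3²⁻]/Ksp = (1.34×10^-3)(0.104×10^-3) / 6.761×10^-9 = 20.6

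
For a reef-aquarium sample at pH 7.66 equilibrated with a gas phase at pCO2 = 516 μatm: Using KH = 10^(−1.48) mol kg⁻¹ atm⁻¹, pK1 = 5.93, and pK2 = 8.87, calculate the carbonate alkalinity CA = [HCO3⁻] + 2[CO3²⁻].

[CO2*] = KH · pCO2 = 10^(−1.48) × 516×10^-6 = 1.709×10^-5 mol/kg
α₀ = 1/(1 + K1/[H⁺] + K1K2/[H⁺]²) = 1/(1 + 10^+1.73 + 10^+0.52) = 0.01724
DIC = [CO2*]/α₀ = 1.709×10^-5 / 0.01724 = 0.9913 mmol/kg
CA = (α₁ + 2α₂)·DIC = (0.9257 + 2×0.05708) × 0.9913 = 1.03 mmol/kg

CA = 1.03 mmol/kg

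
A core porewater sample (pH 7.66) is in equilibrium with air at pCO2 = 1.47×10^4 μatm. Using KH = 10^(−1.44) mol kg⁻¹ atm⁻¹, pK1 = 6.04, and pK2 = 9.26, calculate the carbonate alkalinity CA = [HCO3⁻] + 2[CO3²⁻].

CA = 23.4 mmol/kg

[CO2*] = KH · pCO2 = 10^(−1.44) × 1.47×10^4×10^-6 = 5.337×10^-4 mol/kg
α₀ = 1/(1 + K1/[H⁺] + K1K2/[H⁺]²) = 1/(1 + 10^+1.62 + 10^+0.02) = 0.02287
DIC = [CO2*]/α₀ = 5.337×10^-4 / 0.02287 = 23.34 mmol/kg
CA = (α₁ + 2α₂)·DIC = (0.9532 + 2×0.02394) × 23.34 = 23.4 mmol/kg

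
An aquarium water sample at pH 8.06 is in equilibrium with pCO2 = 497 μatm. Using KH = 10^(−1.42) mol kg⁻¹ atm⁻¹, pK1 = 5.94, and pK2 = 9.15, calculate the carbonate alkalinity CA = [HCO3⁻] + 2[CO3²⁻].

CA = 2.90 mmol/kg

[CO2*] = KH · pCO2 = 10^(−1.42) × 497×10^-6 = 1.890×10^-5 mol/kg
α₀ = 1/(1 + K1/[H⁺] + K1K2/[H⁺]²) = 1/(1 + 10^+2.12 + 10^+1.03) = 0.006967
DIC = [CO2*]/α₀ = 1.890×10^-5 / 0.006967 = 2.712 mmol/kg
CA = (α₁ + 2α₂)·DIC = (0.9184 + 2×0.07465) × 2.712 = 2.90 mmol/kg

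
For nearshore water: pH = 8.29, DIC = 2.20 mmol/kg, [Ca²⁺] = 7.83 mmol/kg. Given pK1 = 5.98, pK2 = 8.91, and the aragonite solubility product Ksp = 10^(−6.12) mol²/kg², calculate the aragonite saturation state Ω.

α₂ = 1 / (1 + [H⁺]/K2 + [H⁺]²/(K1K2)) = 1 / (1 + 10^+0.62 + 10^-1.69)
   = 1 / (1 + 4.1687 + 0.020417) = 1/5.1891 = 0.1927
[CO3²⁻] = α₂ × DIC = 0.1927 × 2.20 = 0.4240 mmol/kg
Ksp = 10^(−6.12) = 7.586×10^-7
Ω = [Ca²⁺][CO3²⁻]/Ksp = (7.83×10^-3)(4.240×10^-4) / 7.586×10^-7 = 4.38

Ω = 4.38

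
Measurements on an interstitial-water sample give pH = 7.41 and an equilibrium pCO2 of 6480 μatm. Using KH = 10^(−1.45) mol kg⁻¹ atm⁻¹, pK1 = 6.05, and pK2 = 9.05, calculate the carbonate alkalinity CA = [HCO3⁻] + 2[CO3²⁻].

[CO2*] = KH · pCO2 = 10^(−1.45) × 6480×10^-6 = 2.299×10^-4 mol/kg
α₀ = 1/(1 + K1/[H⁺] + K1K2/[H⁺]²) = 1/(1 + 10^+1.36 + 10^-0.28) = 0.04093
DIC = [CO2*]/α₀ = 2.299×10^-4 / 0.04093 = 5.618 mmol/kg
CA = (α₁ + 2α₂)·DIC = (0.9376 + 2×0.02148) × 5.618 = 5.51 mmol/kg

CA = 5.51 mmol/kg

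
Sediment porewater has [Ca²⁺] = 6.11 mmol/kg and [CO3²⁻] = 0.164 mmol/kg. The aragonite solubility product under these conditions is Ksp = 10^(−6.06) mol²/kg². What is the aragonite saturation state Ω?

Ksp = 10^(−6.06) = 8.710×10^-7
Ω = [Ca²⁺][CO3²⁻]/Ksp = (6.11×10^-3)(0.164×10^-3) / 8.710×10^-7 = 1.15

Ω = 1.15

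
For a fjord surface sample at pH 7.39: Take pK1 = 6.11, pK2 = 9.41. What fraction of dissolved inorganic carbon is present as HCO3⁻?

α₁ = 1 / (1 + [H⁺]/K1 + K2/[H⁺]) = 1 / (1 + 10^-1.28 + 10^-2.02)
   = 1 / (1 + 0.052481 + 0.0095499) = 1/1.0620 = 0.9416

α₁ = 0.942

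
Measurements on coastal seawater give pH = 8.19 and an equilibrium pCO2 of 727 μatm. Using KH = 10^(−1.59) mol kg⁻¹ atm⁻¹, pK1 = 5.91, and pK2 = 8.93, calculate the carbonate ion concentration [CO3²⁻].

[CO3²⁻] = 0.648 mmol/kg

[CO2*] = KH · pCO2 = 10^(−1.59) × 727×10^-6 = 1.869×10^-5 mol/kg
α₀ = 1/(1 + K1/[H⁺] + K1K2/[H⁺]²) = 1/(1 + 10^+2.28 + 10^+1.54) = 0.004420
DIC = [CO2*]/α₀ = 1.869×10^-5 / 0.004420 = 4.227 mmol/kg
[CO3²⁻] = α₂·DIC; α₂ = 0.1533, so [CO3²⁻] = 0.1533 × 4.227 = 0.648 mmol/kg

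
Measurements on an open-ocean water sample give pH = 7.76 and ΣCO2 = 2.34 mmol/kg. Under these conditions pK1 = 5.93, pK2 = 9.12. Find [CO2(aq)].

α₀ = 1 / (1 + K1/[H⁺] + K1K2/[H⁺]²) = 1 / (1 + 10^+1.83 + 10^+0.47)
   = 1 / (1 + 67.608 + 2.9512) = 1/71.560 = 0.01397
[CO2*] = α₀ × DIC = 0.01397 × 2.34 = 0.0327 mmol/kg

[CO2*] = 0.0327 mmol/kg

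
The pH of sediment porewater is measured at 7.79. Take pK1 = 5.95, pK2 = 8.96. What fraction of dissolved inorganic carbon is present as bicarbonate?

α₁ = 1 / (1 + [H⁺]/K1 + K2/[H⁺]) = 1 / (1 + 10^-1.84 + 10^-1.17)
   = 1 / (1 + 0.014454 + 0.067608) = 1/1.0821 = 0.9242

α₁ = 0.924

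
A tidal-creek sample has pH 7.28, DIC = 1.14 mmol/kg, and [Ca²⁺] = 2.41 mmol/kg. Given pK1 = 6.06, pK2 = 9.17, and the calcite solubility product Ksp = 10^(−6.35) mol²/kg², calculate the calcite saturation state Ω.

α₂ = 1 / (1 + [H⁺]/K2 + [H⁺]²/(K1K2)) = 1 / (1 + 10^+1.89 + 10^+0.67)
   = 1 / (1 + 77.625 + 4.6774) = 1/83.302 = 0.01200
[CO3²⁻] = α₂ × DIC = 0.01200 × 1.14 = 0.01369 mmol/kg = 13.69 μmol/kg
Ksp = 10^(−6.35) = 4.467×10^-7
Ω = [Ca²⁺][CO3²⁻]/Ksp = (2.41×10^-3)(1.369×10^-5) / 4.467×10^-7 = 0.0738

Ω = 0.0738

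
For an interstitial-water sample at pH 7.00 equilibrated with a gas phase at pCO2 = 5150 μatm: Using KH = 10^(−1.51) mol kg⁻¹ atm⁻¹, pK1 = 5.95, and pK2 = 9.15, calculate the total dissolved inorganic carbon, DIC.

DIC = 1.96 mmol/kg

[CO2*] = KH · pCO2 = 10^(−1.51) × 5150×10^-6 = 1.592×10^-4 mol/kg
α₀ = 1/(1 + K1/[H⁺] + K1K2/[H⁺]²) = 1/(1 + 10^+1.05 + 10^-1.10) = 0.08130
DIC = [CO2*]/α₀ = 1.592×10^-4 / 0.08130 = 1.96 mmol/kg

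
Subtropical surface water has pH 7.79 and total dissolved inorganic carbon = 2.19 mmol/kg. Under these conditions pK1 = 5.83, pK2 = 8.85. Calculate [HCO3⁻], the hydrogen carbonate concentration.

α₁ = 1 / (1 + [H⁺]/K1 + K2/[H⁺]) = 1 / (1 + 10^-1.96 + 10^-1.06)
   = 1 / (1 + 0.010965 + 0.087096) = 1/1.0981 = 0.9107
[HCO3⁻] = α₁ × DIC = 0.9107 × 2.19 = 1.99 mmol/kg

[HCO3⁻] = 1.99 mmol/kg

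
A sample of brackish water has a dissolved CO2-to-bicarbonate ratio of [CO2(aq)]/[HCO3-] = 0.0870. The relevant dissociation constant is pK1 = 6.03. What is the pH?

pH = 7.09

From K1 = [H⁺][HCO3-]/[CO2(aq)]:  pH = pK1 − log₁₀([CO2(aq)]/[HCO3-])
log₁₀(0.0870) = -1.060
pH = 6.03 − (-1.060) = 7.09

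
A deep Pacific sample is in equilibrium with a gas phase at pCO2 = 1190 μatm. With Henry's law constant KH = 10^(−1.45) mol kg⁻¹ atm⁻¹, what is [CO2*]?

KH = 10^(−1.45) = 3.548×10^-2 mol kg⁻¹ atm⁻¹
[CO2*] = KH · pCO2 = 3.548×10^-2 × 1190×10^-6 atm = 4.22×10^-5 mol/kg

[CO2*] = 42.2 μmol/kg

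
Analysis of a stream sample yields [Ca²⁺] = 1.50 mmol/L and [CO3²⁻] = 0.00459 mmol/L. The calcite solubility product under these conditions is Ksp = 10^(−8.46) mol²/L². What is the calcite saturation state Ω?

Ksp = 10^(−8.46) = 3.467×10^-9
Ω = [Ca²⁺][CO3²⁻]/Ksp = (1.50×10^-3)(0.00459×10^-3) / 3.467×10^-9 = 1.99

Ω = 1.99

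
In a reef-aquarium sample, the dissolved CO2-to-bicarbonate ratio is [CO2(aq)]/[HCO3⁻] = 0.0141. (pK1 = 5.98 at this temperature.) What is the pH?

From K1 = [H⁺][HCO3⁻]/[CO2(aq)]:  pH = pK1 − log₁₀([CO2(aq)]/[HCO3⁻])
log₁₀(0.0141) = -1.851
pH = 5.98 − (-1.851) = 7.83

pH = 7.83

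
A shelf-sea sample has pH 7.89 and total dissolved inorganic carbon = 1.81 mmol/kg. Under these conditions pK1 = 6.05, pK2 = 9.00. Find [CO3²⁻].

[CO3²⁻] = 0.129 mmol/kg

α₂ = 1 / (1 + [H⁺]/K2 + [H⁺]²/(K1K2)) = 1 / (1 + 10^+1.11 + 10^-0.73)
   = 1 / (1 + 12.882 + 0.18621) = 1/14.069 = 0.07108
[CO3²⁻] = α₂ × DIC = 0.07108 × 1.81 = 0.129 mmol/kg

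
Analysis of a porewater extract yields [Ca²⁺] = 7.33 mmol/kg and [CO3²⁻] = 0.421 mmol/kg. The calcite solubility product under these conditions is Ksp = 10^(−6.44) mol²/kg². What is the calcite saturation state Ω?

Ω = 8.50

Ksp = 10^(−6.44) = 3.631×10^-7
Ω = [Ca²⁺][CO3²⁻]/Ksp = (7.33×10^-3)(0.421×10^-3) / 3.631×10^-7 = 8.50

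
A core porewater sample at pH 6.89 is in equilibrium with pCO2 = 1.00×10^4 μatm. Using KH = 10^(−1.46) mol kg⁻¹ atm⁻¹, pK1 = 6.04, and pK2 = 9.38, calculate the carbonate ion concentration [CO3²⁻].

[CO2*] = KH · pCO2 = 10^(−1.46) × 1.00×10^4×10^-6 = 3.467×10^-4 mol/kg
α₀ = 1/(1 + K1/[H⁺] + K1K2/[H⁺]²) = 1/(1 + 10^+0.85 + 10^-1.64) = 0.1234
DIC = [CO2*]/α₀ = 3.467×10^-4 / 0.1234 = 2.809 mmol/kg
[CO3²⁻] = α₂·DIC; α₂ = 0.002827, so [CO3²⁻] = 0.002827 × 2.809 = 0.00794 mmol/kg = 7.94 μmol/kg

[CO3²⁻] = 7.94 μmol/kg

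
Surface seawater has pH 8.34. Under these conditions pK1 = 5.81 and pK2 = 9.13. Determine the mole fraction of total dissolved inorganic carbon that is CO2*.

α₀ = 1 / (1 + K1/[H⁺] + K1K2/[H⁺]²) = 1 / (1 + 10^+2.53 + 10^+1.74)
   = 1 / (1 + 338.84 + 54.954) = 1/394.80 = 0.002533

α₀ = 0.00253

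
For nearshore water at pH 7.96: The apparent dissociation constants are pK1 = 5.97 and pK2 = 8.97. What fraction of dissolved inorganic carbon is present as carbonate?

α₂ = 1 / (1 + [H⁺]/K2 + [H⁺]²/(K1K2)) = 1 / (1 + 10^+1.01 + 10^-0.98)
   = 1 / (1 + 10.233 + 0.10471) = 1/11.338 = 0.08820

α₂ = 0.0882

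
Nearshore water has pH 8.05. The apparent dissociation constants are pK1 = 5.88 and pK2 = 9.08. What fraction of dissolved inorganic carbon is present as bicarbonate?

α₁ = 0.909

α₁ = 1 / (1 + [H⁺]/K1 + K2/[H⁺]) = 1 / (1 + 10^-2.17 + 10^-1.03)
   = 1 / (1 + 0.0067608 + 0.093325) = 1/1.1001 = 0.9090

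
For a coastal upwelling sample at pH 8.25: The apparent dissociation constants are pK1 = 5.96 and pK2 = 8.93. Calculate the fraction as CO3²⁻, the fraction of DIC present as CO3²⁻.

α₂ = 0.172

α₂ = 1 / (1 + [H⁺]/K2 + [H⁺]²/(K1K2)) = 1 / (1 + 10^+0.68 + 10^-1.61)
   = 1 / (1 + 4.7863 + 0.024547) = 1/5.8108 = 0.1721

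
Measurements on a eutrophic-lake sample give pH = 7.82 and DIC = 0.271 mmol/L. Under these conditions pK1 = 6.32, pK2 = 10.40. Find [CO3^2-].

α₂ = 1 / (1 + [H⁺]/K2 + [H⁺]²/(K1K2)) = 1 / (1 + 10^+2.58 + 10^+1.08)
   = 1 / (1 + 380.19 + 12.023) = 1/393.21 = 0.002543
[CO3²⁻] = α₂ × DIC = 0.002543 × 0.271 = 0.000689 mmol/L = 0.689 μmol/L

[CO3²⁻] = 0.689 μmol/L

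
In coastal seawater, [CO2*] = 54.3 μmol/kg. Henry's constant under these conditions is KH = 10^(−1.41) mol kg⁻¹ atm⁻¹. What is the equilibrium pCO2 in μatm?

pCO2 = 1400 μatm

KH = 10^(−1.41) = 3.890×10^-2 mol kg⁻¹ atm⁻¹
pCO2 = [CO2*]/KH = 54.3×10^-6 / 3.890×10^-2 = 1.40×10^-3 atm = 1400 μatm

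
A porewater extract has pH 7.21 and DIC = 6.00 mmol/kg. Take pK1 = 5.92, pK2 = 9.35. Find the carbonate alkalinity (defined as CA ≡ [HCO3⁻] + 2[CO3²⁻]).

CA = [HCO3⁻] + 2[CO3²⁻] = (α₁ + 2α₂)·DIC
At pH 7.21: [H⁺]/K1 = 10^-1.29 = 0.051286, K2/[H⁺] = 10^-2.14 = 0.0072444
α₁ = 1/(1 + 0.051286 + 0.0072444) = 1/1.0585 = 0.9447; α₂ = α₁·K2/[H⁺] = 0.006844
α₁ + 2α₂ = 0.9584
CA = 0.9584 × 6.00 = 5.75 mmol/kg

CA = 5.75 mmol/kg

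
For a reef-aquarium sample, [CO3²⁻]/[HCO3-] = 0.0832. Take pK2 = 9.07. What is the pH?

pH = 7.99

From K2 = [H⁺][CO3²⁻]/[HCO3-]:  pH = pK2 + log₁₀([CO3²⁻]/[HCO3-])
log₁₀(0.0832) = -1.080
pH = 9.07 + (-1.080) = 7.99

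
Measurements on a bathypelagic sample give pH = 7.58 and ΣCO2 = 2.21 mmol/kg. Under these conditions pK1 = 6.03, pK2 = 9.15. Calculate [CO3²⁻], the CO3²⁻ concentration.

[CO3²⁻] = 0.0564 mmol/kg

α₂ = 1 / (1 + [H⁺]/K2 + [H⁺]²/(K1K2)) = 1 / (1 + 10^+1.57 + 10^+0.02)
   = 1 / (1 + 37.154 + 1.0471) = 1/39.201 = 0.02551
[CO3²⁻] = α₂ × DIC = 0.02551 × 2.21 = 0.0564 mmol/kg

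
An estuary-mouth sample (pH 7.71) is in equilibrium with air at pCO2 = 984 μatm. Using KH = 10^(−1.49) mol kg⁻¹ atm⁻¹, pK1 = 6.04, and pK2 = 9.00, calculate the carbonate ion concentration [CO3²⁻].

[CO2*] = KH · pCO2 = 10^(−1.49) × 984×10^-6 = 3.184×10^-5 mol/kg
α₀ = 1/(1 + K1/[H⁺] + K1K2/[H⁺]²) = 1/(1 + 10^+1.67 + 10^+0.38) = 0.01993
DIC = [CO2*]/α₀ = 3.184×10^-5 / 0.01993 = 1.598 mmol/kg
[CO3²⁻] = α₂·DIC; α₂ = 0.04781, so [CO3²⁻] = 0.04781 × 1.598 = 0.0764 mmol/kg

[CO3²⁻] = 0.0764 mmol/kg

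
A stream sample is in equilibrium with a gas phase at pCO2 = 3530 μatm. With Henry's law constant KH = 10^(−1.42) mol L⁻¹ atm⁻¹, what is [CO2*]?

KH = 10^(−1.42) = 3.802×10^-2 mol L⁻¹ atm⁻¹
[CO2*] = KH · pCO2 = 3.802×10^-2 × 3530×10^-6 atm = 1.34×10^-4 mol/L

[CO2*] = 134 μmol/L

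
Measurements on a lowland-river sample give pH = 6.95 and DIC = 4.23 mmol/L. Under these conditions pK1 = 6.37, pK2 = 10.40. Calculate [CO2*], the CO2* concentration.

[CO2*] = 0.881 mmol/L

α₀ = 1 / (1 + K1/[H⁺] + K1K2/[H⁺]²) = 1 / (1 + 10^+0.58 + 10^-2.87)
   = 1 / (1 + 3.8019 + 0.0013490) = 1/4.8032 = 0.2082
[CO2*] = α₀ × DIC = 0.2082 × 4.23 = 0.881 mmol/L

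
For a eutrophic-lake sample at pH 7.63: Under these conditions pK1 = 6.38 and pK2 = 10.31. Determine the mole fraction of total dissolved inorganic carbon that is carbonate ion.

α₂ = 1 / (1 + [H⁺]/K2 + [H⁺]²/(K1K2)) = 1 / (1 + 10^+2.68 + 10^+1.43)
   = 1 / (1 + 478.63 + 26.915) = 1/506.55 = 0.001974

α₂ = 0.00197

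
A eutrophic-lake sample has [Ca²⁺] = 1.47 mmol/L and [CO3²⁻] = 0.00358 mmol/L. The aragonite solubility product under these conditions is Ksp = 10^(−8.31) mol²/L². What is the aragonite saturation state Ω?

Ksp = 10^(−8.31) = 4.898×10^-9
Ω = [Ca²⁺][CO3²⁻]/Ksp = (1.47×10^-3)(0.00358×10^-3) / 4.898×10^-9 = 1.07

Ω = 1.07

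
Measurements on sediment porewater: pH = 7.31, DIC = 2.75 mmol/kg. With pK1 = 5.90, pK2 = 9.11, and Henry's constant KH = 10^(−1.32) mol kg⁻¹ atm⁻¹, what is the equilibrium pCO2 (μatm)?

α₀ = 1 / (1 + K1/[H⁺] + K1K2/[H⁺]²) = 1 / (1 + 10^+1.41 + 10^-0.39)
   = 1 / (1 + 25.704 + 0.40738) = 1/27.111 = 0.03688
[CO2*] = α₀ × DIC = 0.03688 × 2.75 = 0.1014 mmol/kg
pCO2 = [CO2*]/KH = 1.014×10^-4 / 4.786×10^-2 = 2120 μatm

pCO2 = 2120 μatm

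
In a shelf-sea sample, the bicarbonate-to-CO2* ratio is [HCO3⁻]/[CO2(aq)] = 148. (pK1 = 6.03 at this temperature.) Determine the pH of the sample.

From K1 = [H⁺][HCO3⁻]/[CO2(aq)]:  pH = pK1 + log₁₀([HCO3⁻]/[CO2(aq)])
log₁₀(148) = +2.170
pH = 6.03 + (+2.170) = 8.20

pH = 8.20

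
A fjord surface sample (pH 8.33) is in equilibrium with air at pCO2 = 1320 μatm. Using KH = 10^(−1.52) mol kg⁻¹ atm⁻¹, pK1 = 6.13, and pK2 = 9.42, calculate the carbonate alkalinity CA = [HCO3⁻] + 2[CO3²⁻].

[CO2*] = KH · pCO2 = 10^(−1.52) × 1320×10^-6 = 3.986×10^-5 mol/kg
α₀ = 1/(1 + K1/[H⁺] + K1K2/[H⁺]²) = 1/(1 + 10^+2.20 + 10^+1.11) = 0.005801
DIC = [CO2*]/α₀ = 3.986×10^-5 / 0.005801 = 6.871 mmol/kg
CA = (α₁ + 2α₂)·DIC = (0.9195 + 2×0.07474) × 6.871 = 7.34 mmol/kg

CA = 7.34 mmol/kg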